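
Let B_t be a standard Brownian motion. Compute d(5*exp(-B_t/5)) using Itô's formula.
d(5*exp(-B_t/5)) = (exp(-B_t/5)/10) dt + (-exp(-B_t/5)) dB_t

Itô's formula for f(B_t) gives d f(B_t) = f'(B_t) dB_t + (1/2) f''(B_t) dt. Compute derivatives of f(x) = 5*exp(-x/5):
  f'(x)  = -exp(-x/5)
  f''(x) = exp(-x/5)/5
Substitute x = B_t and multiply the f'' term by 1/2:
  drift     = (1/2) * (exp(-x/5)/5) evaluated at B_t = exp(-B_t/5)/10
  diffusion = (-exp(-x/5)) evaluated at B_t = -exp(-B_t/5)
Therefore d(5*exp(-B_t/5)) = (exp(-B_t/5)/10) dt + (-exp(-B_t/5)) dB_t.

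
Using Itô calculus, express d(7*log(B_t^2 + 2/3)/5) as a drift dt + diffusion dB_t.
d(7*log(B_t^2 + 2/3)/5) = (21*(2 - 3*B_t^2)/(5*(3*B_t^2 + 2)^2)) dt + (42*B_t/(5*(3*B_t^2 + 2))) dB_t

Itô's formula for f(B_t) gives d f(B_t) = f'(B_t) dB_t + (1/2) f''(B_t) dt. Compute derivatives of f(x) = 7*log(x^2 + 2/3)/5:
  f'(x)  = 42*x/(5*(3*x^2 + 2))
  f''(x) = 42*(2 - 3*x^2)/(5*(3*x^2 + 2)^2)
Substitute x = B_t and multiply the f'' term by 1/2:
  drift     = (1/2) * (42*(2 - 3*x^2)/(5*(3*x^2 + 2)^2)) evaluated at B_t = 21*(2 - 3*B_t^2)/(5*(3*B_t^2 + 2)^2)
  diffusion = (42*x/(5*(3*x^2 + 2))) evaluated at B_t = 42*B_t/(5*(3*B_t^2 + 2))
Therefore d(7*log(B_t^2 + 2/3)/5) = (21*(2 - 3*B_t^2)/(5*(3*B_t^2 + 2)^2)) dt + (42*B_t/(5*(3*B_t^2 + 2))) dB_t.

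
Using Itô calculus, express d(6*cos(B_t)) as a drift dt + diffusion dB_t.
d(6*cos(B_t)) = (-3*cos(B_t)) dt + (-6*sin(B_t)) dB_t

Itô's formula for f(B_t) gives d f(B_t) = f'(B_t) dB_t + (1/2) f''(B_t) dt. Compute derivatives of f(x) = 6*cos(x):
  f'(x)  = -6*sin(x)
  f''(x) = -6*cos(x)
Substitute x = B_t and multiply the f'' term by 1/2:
  drift     = (1/2) * (-6*cos(x)) evaluated at B_t = -3*cos(B_t)
  diffusion = (-6*sin(x)) evaluated at B_t = -6*sin(B_t)
Therefore d(6*cos(B_t)) = (-3*cos(B_t)) dt + (-6*sin(B_t)) dB_t.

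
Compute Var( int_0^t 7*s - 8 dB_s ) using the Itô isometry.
Var = t*(49*t^2 - 168*t + 192)/3

The Itô integral of a deterministic integrand f(s) has mean 0 because each increment f(s) * (B_{s+ds} - B_s) has mean 0. By the Itô isometry:
  Var( int_0^t f(s) dB_s ) = E[ (int_0^t f(s) dB_s)^2 ] = int_0^t f(s)^2 ds.
Here f(s) = 7*s - 8, so f(s)^2 = (7*s - 8)^2. Integrate:
  int_0^t ((7*s - 8)^2) ds = t*(49*t^2 - 168*t + 192)/3.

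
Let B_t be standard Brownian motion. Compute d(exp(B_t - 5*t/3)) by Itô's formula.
d(exp(B_t - 5*t/3)) = (-7*exp(B_t - 5*t/3)/6) dt + (exp(B_t - 5*t/3)) dB_t

Itô's formula for f(t, x): d f(t, B_t) = (f_t + (1/2) f_xx) dt + f_x dB_t. Compute partials of f(t, x) = exp(-5*t/3 + x):
  f_t(t,x)  = -5*exp(-5*t/3 + x)/3
  f_x(t,x)  = exp(-5*t/3 + x)
  f_xx(t,x) = exp(-5*t/3 + x)
Assemble drift = f_t + (1/2) f_xx = -7*exp(-5*t/3 + x)/6 and diffusion = f_x = exp(-5*t/3 + x). Substituting x = B_t:
  d(exp(B_t - 5*t/3)) = (-7*exp(B_t - 5*t/3)/6) dt + (exp(B_t - 5*t/3)) dB_t.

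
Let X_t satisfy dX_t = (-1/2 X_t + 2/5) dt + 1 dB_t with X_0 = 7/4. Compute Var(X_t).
Var(X_t) = 1 - exp(-t)

The variance V(t) = Var(X_t) satisfies V'(t) = 2 a V(t) + c^2 with V(0) = 0 (drift coefficient is linear in X, diffusion is constant). With a = -1/2, c = 1, the solution is
  V(t) = (c^2 / (2 a)) * (exp(2 a t) - 1)
       = (1^2 / (2*(-1/2))) * (exp((-1) t) - 1)
       = 1 - exp(-t).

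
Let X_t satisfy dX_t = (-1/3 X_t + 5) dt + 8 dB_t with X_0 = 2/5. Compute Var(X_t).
Var(X_t) = 96 - 96*exp(-2*t/3)

The variance V(t) = Var(X_t) satisfies V'(t) = 2 a V(t) + c^2 with V(0) = 0 (drift coefficient is linear in X, diffusion is constant). With a = -1/3, c = 8, the solution is
  V(t) = (c^2 / (2 a)) * (exp(2 a t) - 1)
       = (8^2 / (2*(-1/3))) * (exp((-2/3) t) - 1)
       = 96 - 96*exp(-2*t/3).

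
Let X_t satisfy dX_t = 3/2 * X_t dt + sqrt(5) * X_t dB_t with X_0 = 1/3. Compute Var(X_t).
Var(X_t) = (exp(5*t) - 1)*exp(3*t)/9

For GBM dX = mu X dt + sigma X dB with X_0 = x_0, apply Itô to Y = log X: dY = (mu - sigma^2/2) dt + sigma dB, so Y_t = log(x_0) + (mu - sigma^2/2) t + sigma B_t and hence X_t = x_0 * exp((mu - sigma^2/2) t + sigma B_t).
With mu = 3/2, sigma = sqrt(5), x_0 = 1/3, this gives:
  X_t = 1/3 * exp((-1) * t + (sqrt(5)) * B_t).
Since sigma*B_t ~ Normal(0, sigma^2 t), E[exp(sigma*B_t)] = exp(sigma^2 t / 2); so E[X_t] = x_0 * exp((mu - sigma^2/2) t) * exp(sigma^2 t / 2) = x_0 * exp(mu t) = exp(3*t/2)/3.
Var(X_t) = E[X_t^2] - (E[X_t])^2 = x_0^2 * exp(2 mu t) * (exp(sigma^2 t) - 1) = (exp(5*t) - 1)*exp(3*t)/9.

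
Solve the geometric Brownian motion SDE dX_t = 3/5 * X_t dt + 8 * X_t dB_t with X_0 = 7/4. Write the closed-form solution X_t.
X_t = 7/4 * exp((-157/5) * t + (8) * B_t)

For GBM dX = mu X dt + sigma X dB with X_0 = x_0, apply Itô to Y = log X: dY = (mu - sigma^2/2) dt + sigma dB, so Y_t = log(x_0) + (mu - sigma^2/2) t + sigma B_t and hence X_t = x_0 * exp((mu - sigma^2/2) t + sigma B_t).
With mu = 3/5, sigma = 8, x_0 = 7/4, this gives:
  X_t = 7/4 * exp((-157/5) * t + (8) * B_t).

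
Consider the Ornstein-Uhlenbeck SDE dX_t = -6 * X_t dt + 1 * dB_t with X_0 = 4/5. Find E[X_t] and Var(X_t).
E[X_t] = 4*exp(-6*t)/5; Var(X_t) = 1/12 - exp(-12*t)/12

The OU SDE dX = -theta X dt + sigma dB admits the integrating factor exp(theta t): d(exp(theta t) X_t) = sigma exp(theta t) dB_t. Integrating from 0 to t:
  X_t = x_0 * exp(-theta t) + sigma * int_0^t exp(-theta (t-s)) dB_s.
The Itô integral has mean 0 and (by the Itô isometry) variance sigma^2 * int_0^t exp(-2 theta (t - s)) ds = sigma^2 * (1 - exp(-2 theta t)) / (2 theta).
With theta = 6, sigma = 1, x_0 = 4/5:
  E[X_t] = 4/5 * exp(-6 t) = 4*exp(-6*t)/5
  Var(X_t) = (1)^2 * (1 - exp(-2*6 t)) / (2 * 6) = 1/12 - exp(-12*t)/12.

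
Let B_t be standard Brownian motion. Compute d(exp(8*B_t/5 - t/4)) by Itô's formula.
d(exp(8*B_t/5 - t/4)) = (103*exp(8*B_t/5 - t/4)/100) dt + (8*exp(8*B_t/5 - t/4)/5) dB_t

Itô's formula for f(t, x): d f(t, B_t) = (f_t + (1/2) f_xx) dt + f_x dB_t. Compute partials of f(t, x) = exp(-t/4 + 8*x/5):
  f_t(t,x)  = -exp(-t/4 + 8*x/5)/4
  f_x(t,x)  = 8*exp(-t/4 + 8*x/5)/5
  f_xx(t,x) = 64*exp(-t/4 + 8*x/5)/25
Assemble drift = f_t + (1/2) f_xx = 103*exp(-t/4 + 8*x/5)/100 and diffusion = f_x = 8*exp(-t/4 + 8*x/5)/5. Substituting x = B_t:
  d(exp(8*B_t/5 - t/4)) = (103*exp(8*B_t/5 - t/4)/100) dt + (8*exp(8*B_t/5 - t/4)/5) dB_t.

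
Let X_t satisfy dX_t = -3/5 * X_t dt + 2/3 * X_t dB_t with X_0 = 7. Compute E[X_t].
E[X_t] = 7*exp(-3*t/5)

For GBM dX = mu X dt + sigma X dB with X_0 = x_0, apply Itô to Y = log X: dY = (mu - sigma^2/2) dt + sigma dB, so Y_t = log(x_0) + (mu - sigma^2/2) t + sigma B_t and hence X_t = x_0 * exp((mu - sigma^2/2) t + sigma B_t).
With mu = -3/5, sigma = 2/3, x_0 = 7, this gives:
  X_t = 7 * exp((-37/45) * t + (2/3) * B_t).
Since sigma*B_t ~ Normal(0, sigma^2 t), E[exp(sigma*B_t)] = exp(sigma^2 t / 2); so E[X_t] = x_0 * exp((mu - sigma^2/2) t) * exp(sigma^2 t / 2) = x_0 * exp(mu t) = 7*exp(-3*t/5).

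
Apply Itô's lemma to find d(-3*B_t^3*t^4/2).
d(-3*B_t^3*t^4/2) = (3*B_t*t^3*(-4*B_t^2 - 3*t)/2) dt + (-9*B_t^2*t^4/2) dB_t

Itô's formula for f(t, x): d f(t, B_t) = (f_t + (1/2) f_xx) dt + f_x dB_t. Compute partials of f(t, x) = -3*t^4*x^3/2:
  f_t(t,x)  = -6*t^3*x^3
  f_x(t,x)  = -9*t^4*x^2/2
  f_xx(t,x) = -9*t^4*x
Assemble drift = f_t + (1/2) f_xx = 3*t^3*x*(-3*t - 4*x^2)/2 and diffusion = f_x = -9*t^4*x^2/2. Substituting x = B_t:
  d(-3*B_t^3*t^4/2) = (3*B_t*t^3*(-4*B_t^2 - 3*t)/2) dt + (-9*B_t^2*t^4/2) dB_t.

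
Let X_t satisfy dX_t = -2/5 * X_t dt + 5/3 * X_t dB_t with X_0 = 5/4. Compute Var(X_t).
Var(X_t) = (25*exp(25*t/9) - 25)*exp(-4*t/5)/16

For GBM dX = mu X dt + sigma X dB with X_0 = x_0, apply Itô to Y = log X: dY = (mu - sigma^2/2) dt + sigma dB, so Y_t = log(x_0) + (mu - sigma^2/2) t + sigma B_t and hence X_t = x_0 * exp((mu - sigma^2/2) t + sigma B_t).
With mu = -2/5, sigma = 5/3, x_0 = 5/4, this gives:
  X_t = 5/4 * exp((-161/90) * t + (5/3) * B_t).
Since sigma*B_t ~ Normal(0, sigma^2 t), E[exp(sigma*B_t)] = exp(sigma^2 t / 2); so E[X_t] = x_0 * exp((mu - sigma^2/2) t) * exp(sigma^2 t / 2) = x_0 * exp(mu t) = 5*exp(-2*t/5)/4.
Var(X_t) = E[X_t^2] - (E[X_t])^2 = x_0^2 * exp(2 mu t) * (exp(sigma^2 t) - 1) = (25*exp(25*t/9) - 25)*exp(-4*t/5)/16.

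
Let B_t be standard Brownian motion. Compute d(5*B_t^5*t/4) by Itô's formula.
d(5*B_t^5*t/4) = (5*B_t^3*(B_t^2 + 10*t)/4) dt + (25*B_t^4*t/4) dB_t

Itô's formula for f(t, x): d f(t, B_t) = (f_t + (1/2) f_xx) dt + f_x dB_t. Compute partials of f(t, x) = 5*t*x^5/4:
  f_t(t,x)  = 5*x^5/4
  f_x(t,x)  = 25*t*x^4/4
  f_xx(t,x) = 25*t*x^3
Assemble drift = f_t + (1/2) f_xx = 5*x^3*(10*t + x^2)/4 and diffusion = f_x = 25*t*x^4/4. Substituting x = B_t:
  d(5*B_t^5*t/4) = (5*B_t^3*(B_t^2 + 10*t)/4) dt + (25*B_t^4*t/4) dB_t.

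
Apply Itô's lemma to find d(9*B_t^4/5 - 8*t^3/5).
d(9*B_t^4/5 - 8*t^3/5) = (54*B_t^2/5 - 24*t^2/5) dt + (36*B_t^3/5) dB_t

Itô's formula for f(t, x): d f(t, B_t) = (f_t + (1/2) f_xx) dt + f_x dB_t. Compute partials of f(t, x) = -8*t^3/5 + 9*x^4/5:
  f_t(t,x)  = -24*t^2/5
  f_x(t,x)  = 36*x^3/5
  f_xx(t,x) = 108*x^2/5
Assemble drift = f_t + (1/2) f_xx = -24*t^2/5 + 54*x^2/5 and diffusion = f_x = 36*x^3/5. Substituting x = B_t:
  d(9*B_t^4/5 - 8*t^3/5) = (54*B_t^2/5 - 24*t^2/5) dt + (36*B_t^3/5) dB_t.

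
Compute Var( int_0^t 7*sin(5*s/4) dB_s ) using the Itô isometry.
Var = 49*t/2 - 49*sin(5*t/2)/5

The Itô integral of a deterministic integrand f(s) has mean 0 because each increment f(s) * (B_{s+ds} - B_s) has mean 0. By the Itô isometry:
  Var( int_0^t f(s) dB_s ) = E[ (int_0^t f(s) dB_s)^2 ] = int_0^t f(s)^2 ds.
Here f(s) = 7*sin(5*s/4), so f(s)^2 = 49*sin(5*s/4)^2. Integrate:
  int_0^t (49*sin(5*s/4)^2) ds = 49*t/2 - 49*sin(5*t/2)/5.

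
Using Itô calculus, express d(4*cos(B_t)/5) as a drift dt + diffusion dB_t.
d(4*cos(B_t)/5) = (-2*cos(B_t)/5) dt + (-4*sin(B_t)/5) dB_t

Itô's formula for f(B_t) gives d f(B_t) = f'(B_t) dB_t + (1/2) f''(B_t) dt. Compute derivatives of f(x) = 4*cos(x)/5:
  f'(x)  = -4*sin(x)/5
  f''(x) = -4*cos(x)/5
Substitute x = B_t and multiply the f'' term by 1/2:
  drift     = (1/2) * (-4*cos(x)/5) evaluated at B_t = -2*cos(B_t)/5
  diffusion = (-4*sin(x)/5) evaluated at B_t = -4*sin(B_t)/5
Therefore d(4*cos(B_t)/5) = (-2*cos(B_t)/5) dt + (-4*sin(B_t)/5) dB_t.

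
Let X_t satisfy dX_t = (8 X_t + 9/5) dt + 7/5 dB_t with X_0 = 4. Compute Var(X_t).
Var(X_t) = 49*exp(16*t)/400 - 49/400

The variance V(t) = Var(X_t) satisfies V'(t) = 2 a V(t) + c^2 with V(0) = 0 (drift coefficient is linear in X, diffusion is constant). With a = 8, c = 7/5, the solution is
  V(t) = (c^2 / (2 a)) * (exp(2 a t) - 1)
       = ((7/5)^2 / (2*8)) * (exp(16 t) - 1)
       = 49*exp(16*t)/400 - 49/400.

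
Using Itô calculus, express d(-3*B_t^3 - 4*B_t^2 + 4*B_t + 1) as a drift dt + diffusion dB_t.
d(-3*B_t^3 - 4*B_t^2 + 4*B_t + 1) = (-9*B_t - 4) dt + (-9*B_t^2 - 8*B_t + 4) dB_t

Itô's formula for f(B_t) gives d f(B_t) = f'(B_t) dB_t + (1/2) f''(B_t) dt. Compute derivatives of f(x) = -3*x^3 - 4*x^2 + 4*x + 1:
  f'(x)  = -9*x^2 - 8*x + 4
  f''(x) = -18*x - 8
Substitute x = B_t and multiply the f'' term by 1/2:
  drift     = (1/2) * (-18*x - 8) evaluated at B_t = -9*B_t - 4
  diffusion = (-9*x^2 - 8*x + 4) evaluated at B_t = -9*B_t^2 - 8*B_t + 4
Therefore d(-3*B_t^3 - 4*B_t^2 + 4*B_t + 1) = (-9*B_t - 4) dt + (-9*B_t^2 - 8*B_t + 4) dB_t.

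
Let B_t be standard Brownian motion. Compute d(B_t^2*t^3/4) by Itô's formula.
d(B_t^2*t^3/4) = (t^2*(3*B_t^2 + t)/4) dt + (B_t*t^3/2) dB_t

Itô's formula for f(t, x): d f(t, B_t) = (f_t + (1/2) f_xx) dt + f_x dB_t. Compute partials of f(t, x) = t^3*x^2/4:
  f_t(t,x)  = 3*t^2*x^2/4
  f_x(t,x)  = t^3*x/2
  f_xx(t,x) = t^3/2
Assemble drift = f_t + (1/2) f_xx = t^2*(t + 3*x^2)/4 and diffusion = f_x = t^3*x/2. Substituting x = B_t:
  d(B_t^2*t^3/4) = (t^2*(3*B_t^2 + t)/4) dt + (B_t*t^3/2) dB_t.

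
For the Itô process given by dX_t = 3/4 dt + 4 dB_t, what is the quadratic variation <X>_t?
<X>_t = 16*t

For an Itô process dX_t = a(t) dt + b(t) dB_t, the quadratic variation is <X>_t = int_0^t b(s)^2 ds (the drift term does not contribute). Here b(s) = 4, so
  b(s)^2 = 16.
Integrating from 0 to t:
  <X>_t = int_0^t (16) ds = 16*t.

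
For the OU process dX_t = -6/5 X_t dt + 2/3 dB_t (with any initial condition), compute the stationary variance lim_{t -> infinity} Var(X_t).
lim Var(X_t) = 5/27

The OU SDE dX = -theta X dt + sigma dB admits the integrating factor exp(theta t): d(exp(theta t) X_t) = sigma exp(theta t) dB_t. Integrating from 0 to t gives X_t = x_0 * exp(-theta t) + sigma * int_0^t exp(-theta (t-s)) dB_s for any initial x_0. The Itô integral has variance (by the Itô isometry) sigma^2 * int_0^t exp(-2 theta (t - s)) ds = sigma^2 * (1 - exp(-2 theta t)) / (2 theta), independent of x_0.
With theta = 6/5, sigma = 2/3:
  Var(X_t) = (2/3)^2 * (1 - exp(-2*6/5 t)) / (2 * 6/5) = 5/27 - 5*exp(-12*t/5)/27.
As t -> infinity, exp(-2*6/5 t) -> 0, so the stationary variance is sigma^2 / (2 theta) = 5/27.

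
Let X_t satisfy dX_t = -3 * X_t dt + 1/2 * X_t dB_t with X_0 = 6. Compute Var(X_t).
Var(X_t) = (36*exp(t/4) - 36)*exp(-6*t)

For GBM dX = mu X dt + sigma X dB with X_0 = x_0, apply Itô to Y = log X: dY = (mu - sigma^2/2) dt + sigma dB, so Y_t = log(x_0) + (mu - sigma^2/2) t + sigma B_t and hence X_t = x_0 * exp((mu - sigma^2/2) t + sigma B_t).
With mu = -3, sigma = 1/2, x_0 = 6, this gives:
  X_t = 6 * exp((-25/8) * t + (1/2) * B_t).
Since sigma*B_t ~ Normal(0, sigma^2 t), E[exp(sigma*B_t)] = exp(sigma^2 t / 2); so E[X_t] = x_0 * exp((mu - sigma^2/2) t) * exp(sigma^2 t / 2) = x_0 * exp(mu t) = 6*exp(-3*t).
Var(X_t) = E[X_t^2] - (E[X_t])^2 = x_0^2 * exp(2 mu t) * (exp(sigma^2 t) - 1) = (36*exp(t/4) - 36)*exp(-6*t).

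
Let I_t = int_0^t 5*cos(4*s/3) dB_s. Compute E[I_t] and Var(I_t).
E[I_t] = 0; Var(I_t) = 25*t/2 + 75*sin(4*t/3)*cos(4*t/3)/8

The Itô integral of a deterministic integrand f(s) has mean 0 because each increment f(s) * (B_{s+ds} - B_s) has mean 0. By the Itô isometry:
  Var( int_0^t f(s) dB_s ) = E[ (int_0^t f(s) dB_s)^2 ] = int_0^t f(s)^2 ds.
Here f(s) = 5*cos(4*s/3), so f(s)^2 = 25*cos(4*s/3)^2. Integrate:
  int_0^t (25*cos(4*s/3)^2) ds = 25*t/2 + 75*sin(4*t/3)*cos(4*t/3)/8.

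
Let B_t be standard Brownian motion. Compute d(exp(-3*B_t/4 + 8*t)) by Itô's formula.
d(exp(-3*B_t/4 + 8*t)) = (265*exp(-3*B_t/4 + 8*t)/32) dt + (-3*exp(-3*B_t/4 + 8*t)/4) dB_t

Itô's formula for f(t, x): d f(t, B_t) = (f_t + (1/2) f_xx) dt + f_x dB_t. Compute partials of f(t, x) = exp(8*t - 3*x/4):
  f_t(t,x)  = 8*exp(8*t - 3*x/4)
  f_x(t,x)  = -3*exp(8*t - 3*x/4)/4
  f_xx(t,x) = 9*exp(8*t - 3*x/4)/16
Assemble drift = f_t + (1/2) f_xx = 265*exp(8*t - 3*x/4)/32 and diffusion = f_x = -3*exp(8*t - 3*x/4)/4. Substituting x = B_t:
  d(exp(-3*B_t/4 + 8*t)) = (265*exp(-3*B_t/4 + 8*t)/32) dt + (-3*exp(-3*B_t/4 + 8*t)/4) dB_t.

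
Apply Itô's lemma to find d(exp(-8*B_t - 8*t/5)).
d(exp(-8*B_t - 8*t/5)) = (152*exp(-8*B_t - 8*t/5)/5) dt + (-8*exp(-8*B_t - 8*t/5)) dB_t

Itô's formula for f(t, x): d f(t, B_t) = (f_t + (1/2) f_xx) dt + f_x dB_t. Compute partials of f(t, x) = exp(-8*t/5 - 8*x):
  f_t(t,x)  = -8*exp(-8*t/5 - 8*x)/5
  f_x(t,x)  = -8*exp(-8*t/5 - 8*x)
  f_xx(t,x) = 64*exp(-8*t/5 - 8*x)
Assemble drift = f_t + (1/2) f_xx = 152*exp(-8*t/5 - 8*x)/5 and diffusion = f_x = -8*exp(-8*t/5 - 8*x). Substituting x = B_t:
  d(exp(-8*B_t - 8*t/5)) = (152*exp(-8*B_t - 8*t/5)/5) dt + (-8*exp(-8*B_t - 8*t/5)) dB_t.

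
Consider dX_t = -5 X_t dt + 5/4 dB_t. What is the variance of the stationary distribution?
lim Var(X_t) = 5/32

The OU SDE dX = -theta X dt + sigma dB admits the integrating factor exp(theta t): d(exp(theta t) X_t) = sigma exp(theta t) dB_t. Integrating from 0 to t gives X_t = x_0 * exp(-theta t) + sigma * int_0^t exp(-theta (t-s)) dB_s for any initial x_0. The Itô integral has variance (by the Itô isometry) sigma^2 * int_0^t exp(-2 theta (t - s)) ds = sigma^2 * (1 - exp(-2 theta t)) / (2 theta), independent of x_0.
With theta = 5, sigma = 5/4:
  Var(X_t) = (5/4)^2 * (1 - exp(-2*5 t)) / (2 * 5) = 5/32 - 5*exp(-10*t)/32.
As t -> infinity, exp(-2*5 t) -> 0, so the stationary variance is sigma^2 / (2 theta) = 5/32.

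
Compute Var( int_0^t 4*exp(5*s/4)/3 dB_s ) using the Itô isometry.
Var = 32*exp(5*t/2)/45 - 32/45

The Itô integral of a deterministic integrand f(s) has mean 0 because each increment f(s) * (B_{s+ds} - B_s) has mean 0. By the Itô isometry:
  Var( int_0^t f(s) dB_s ) = E[ (int_0^t f(s) dB_s)^2 ] = int_0^t f(s)^2 ds.
Here f(s) = 4*exp(5*s/4)/3, so f(s)^2 = 16*exp(5*s/2)/9. Integrate:
  int_0^t (16*exp(5*s/2)/9) ds = 32*exp(5*t/2)/45 - 32/45.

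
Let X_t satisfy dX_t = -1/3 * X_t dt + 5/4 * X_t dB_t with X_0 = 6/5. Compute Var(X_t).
Var(X_t) = (36*exp(25*t/16) - 36)*exp(-2*t/3)/25

For GBM dX = mu X dt + sigma X dB with X_0 = x_0, apply Itô to Y = log X: dY = (mu - sigma^2/2) dt + sigma dB, so Y_t = log(x_0) + (mu - sigma^2/2) t + sigma B_t and hence X_t = x_0 * exp((mu - sigma^2/2) t + sigma B_t).
With mu = -1/3, sigma = 5/4, x_0 = 6/5, this gives:
  X_t = 6/5 * exp((-107/96) * t + (5/4) * B_t).
Since sigma*B_t ~ Normal(0, sigma^2 t), E[exp(sigma*B_t)] = exp(sigma^2 t / 2); so E[X_t] = x_0 * exp((mu - sigma^2/2) t) * exp(sigma^2 t / 2) = x_0 * exp(mu t) = 6*exp(-t/3)/5.
Var(X_t) = E[X_t^2] - (E[X_t])^2 = x_0^2 * exp(2 mu t) * (exp(sigma^2 t) - 1) = (36*exp(25*t/16) - 36)*exp(-2*t/3)/25.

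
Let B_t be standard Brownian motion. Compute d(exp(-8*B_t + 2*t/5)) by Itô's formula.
d(exp(-8*B_t + 2*t/5)) = (162*exp(-8*B_t + 2*t/5)/5) dt + (-8*exp(-8*B_t + 2*t/5)) dB_t

Itô's formula for f(t, x): d f(t, B_t) = (f_t + (1/2) f_xx) dt + f_x dB_t. Compute partials of f(t, x) = exp(2*t/5 - 8*x):
  f_t(t,x)  = 2*exp(2*t/5 - 8*x)/5
  f_x(t,x)  = -8*exp(2*t/5 - 8*x)
  f_xx(t,x) = 64*exp(2*t/5 - 8*x)
Assemble drift = f_t + (1/2) f_xx = 162*exp(2*t/5 - 8*x)/5 and diffusion = f_x = -8*exp(2*t/5 - 8*x). Substituting x = B_t:
  d(exp(-8*B_t + 2*t/5)) = (162*exp(-8*B_t + 2*t/5)/5) dt + (-8*exp(-8*B_t + 2*t/5)) dB_t.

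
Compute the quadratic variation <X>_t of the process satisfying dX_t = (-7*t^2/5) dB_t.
<X>_t = 49*t^5/125

For an Itô process dX_t = a(t) dt + b(t) dB_t, the quadratic variation is <X>_t = int_0^t b(s)^2 ds (the drift term does not contribute). Here b(s) = -7*s^2/5, so
  b(s)^2 = 49*s^4/25.
Integrating from 0 to t:
  <X>_t = int_0^t (49*s^4/25) ds = 49*t^5/125.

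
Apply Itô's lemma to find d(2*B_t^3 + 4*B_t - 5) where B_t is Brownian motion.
d(2*B_t^3 + 4*B_t - 5) = (6*B_t) dt + (6*B_t^2 + 4) dB_t

Itô's formula for f(B_t) gives d f(B_t) = f'(B_t) dB_t + (1/2) f''(B_t) dt. Compute derivatives of f(x) = 2*x^3 + 4*x - 5:
  f'(x)  = 6*x^2 + 4
  f''(x) = 12*x
Substitute x = B_t and multiply the f'' term by 1/2:
  drift     = (1/2) * (12*x) evaluated at B_t = 6*B_t
  diffusion = (6*x^2 + 4) evaluated at B_t = 6*B_t^2 + 4
Therefore d(2*B_t^3 + 4*B_t - 5) = (6*B_t) dt + (6*B_t^2 + 4) dB_t.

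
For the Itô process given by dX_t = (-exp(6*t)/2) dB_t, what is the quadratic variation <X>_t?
<X>_t = exp(12*t)/48 - 1/48

For an Itô process dX_t = a(t) dt + b(t) dB_t, the quadratic variation is <X>_t = int_0^t b(s)^2 ds (the drift term does not contribute). Here b(s) = -exp(6*s)/2, so
  b(s)^2 = exp(12*s)/4.
Integrating from 0 to t:
  <X>_t = int_0^t (exp(12*s)/4) ds = exp(12*t)/48 - 1/48.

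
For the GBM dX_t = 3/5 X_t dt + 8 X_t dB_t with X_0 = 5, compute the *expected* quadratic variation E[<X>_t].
E[<X>_t] = 4000*exp(326*t/5)/163 - 4000/163

<X>_t = int_0^t (8 * X_s)^2 ds. Taking expectation inside the integral: E[<X>_t] = 8^2 * int_0^t E[X_s^2] ds. For GBM, E[X_s^2] = x_0^2 * exp((2 mu + sigma^2) s). Integrating:
  E[<X>_t] = 8^2 * 5^2 * (exp((2*(3/5) + 8^2) t) - 1) / (2*(3/5) + 8^2)
           = 8^2 * 5^2 * (exp((326/5) t) - 1) / (326/5) = 4000*exp(326*t/5)/163 - 4000/163.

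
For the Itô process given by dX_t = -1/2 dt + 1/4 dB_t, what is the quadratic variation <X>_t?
<X>_t = t/16

For an Itô process dX_t = a(t) dt + b(t) dB_t, the quadratic variation is <X>_t = int_0^t b(s)^2 ds (the drift term does not contribute). Here b(s) = 1/4, so
  b(s)^2 = 1/16.
Integrating from 0 to t:
  <X>_t = int_0^t (1/16) ds = t/16.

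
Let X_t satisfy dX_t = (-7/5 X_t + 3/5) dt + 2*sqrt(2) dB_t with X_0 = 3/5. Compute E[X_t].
E[X_t] = 3/7 + 6*exp(-7*t/5)/35

Taking expectations and using E[dB_t] = 0, the mean m(t) = E[X_t] satisfies the ODE m'(t) = a m(t) + b with m(0) = x_0. With a = -7/5, b = 3/5, x_0 = 3/5, the solution is
  m(t) = x_0 * exp(a t) + (b/a) * (exp(a t) - 1)
       = (3/5) * exp((-7/5) t) + ((3/5)/(-7/5)) * (exp((-7/5) t) - 1)
       = 3/7 + 6*exp(-7*t/5)/35.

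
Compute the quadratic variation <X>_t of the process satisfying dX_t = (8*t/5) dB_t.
<X>_t = 64*t^3/75

For an Itô process dX_t = a(t) dt + b(t) dB_t, the quadratic variation is <X>_t = int_0^t b(s)^2 ds (the drift term does not contribute). Here b(s) = 8*s/5, so
  b(s)^2 = 64*s^2/25.
Integrating from 0 to t:
  <X>_t = int_0^t (64*s^2/25) ds = 64*t^3/75.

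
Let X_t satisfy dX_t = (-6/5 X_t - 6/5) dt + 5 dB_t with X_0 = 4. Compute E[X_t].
E[X_t] = -1 + 5*exp(-6*t/5)

Taking expectations and using E[dB_t] = 0, the mean m(t) = E[X_t] satisfies the ODE m'(t) = a m(t) + b with m(0) = x_0. With a = -6/5, b = -6/5, x_0 = 4, the solution is
  m(t) = x_0 * exp(a t) + (b/a) * (exp(a t) - 1)
       = 4 * exp((-6/5) t) + ((-6/5)/(-6/5)) * (exp((-6/5) t) - 1)
       = -1 + 5*exp(-6*t/5).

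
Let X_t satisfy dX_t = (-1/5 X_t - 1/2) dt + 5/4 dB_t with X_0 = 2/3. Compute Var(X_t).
Var(X_t) = 125/32 - 125*exp(-2*t/5)/32

The variance V(t) = Var(X_t) satisfies V'(t) = 2 a V(t) + c^2 with V(0) = 0 (drift coefficient is linear in X, diffusion is constant). With a = -1/5, c = 5/4, the solution is
  V(t) = (c^2 / (2 a)) * (exp(2 a t) - 1)
       = ((5/4)^2 / (2*(-1/5))) * (exp((-2/5) t) - 1)
       = 125/32 - 125*exp(-2*t/5)/32.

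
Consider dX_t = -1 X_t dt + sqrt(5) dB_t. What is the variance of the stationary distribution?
lim Var(X_t) = 5/2

The OU SDE dX = -theta X dt + sigma dB admits the integrating factor exp(theta t): d(exp(theta t) X_t) = sigma exp(theta t) dB_t. Integrating from 0 to t gives X_t = x_0 * exp(-theta t) + sigma * int_0^t exp(-theta (t-s)) dB_s for any initial x_0. The Itô integral has variance (by the Itô isometry) sigma^2 * int_0^t exp(-2 theta (t - s)) ds = sigma^2 * (1 - exp(-2 theta t)) / (2 theta), independent of x_0.
With theta = 1, sigma = sqrt(5):
  Var(X_t) = (sqrt(5))^2 * (1 - exp(-2*1 t)) / (2 * 1) = 5/2 - 5*exp(-2*t)/2.
As t -> infinity, exp(-2*1 t) -> 0, so the stationary variance is sigma^2 / (2 theta) = 5/2.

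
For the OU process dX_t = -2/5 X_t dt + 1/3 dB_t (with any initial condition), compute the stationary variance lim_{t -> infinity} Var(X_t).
lim Var(X_t) = 5/36

The OU SDE dX = -theta X dt + sigma dB admits the integrating factor exp(theta t): d(exp(theta t) X_t) = sigma exp(theta t) dB_t. Integrating from 0 to t gives X_t = x_0 * exp(-theta t) + sigma * int_0^t exp(-theta (t-s)) dB_s for any initial x_0. The Itô integral has variance (by the Itô isometry) sigma^2 * int_0^t exp(-2 theta (t - s)) ds = sigma^2 * (1 - exp(-2 theta t)) / (2 theta), independent of x_0.
With theta = 2/5, sigma = 1/3:
  Var(X_t) = (1/3)^2 * (1 - exp(-2*2/5 t)) / (2 * 2/5) = 5/36 - 5*exp(-4*t/5)/36.
As t -> infinity, exp(-2*2/5 t) -> 0, so the stationary variance is sigma^2 / (2 theta) = 5/36.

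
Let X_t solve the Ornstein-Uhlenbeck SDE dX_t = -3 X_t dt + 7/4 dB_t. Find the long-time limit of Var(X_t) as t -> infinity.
lim Var(X_t) = 49/96

The OU SDE dX = -theta X dt + sigma dB admits the integrating factor exp(theta t): d(exp(theta t) X_t) = sigma exp(theta t) dB_t. Integrating from 0 to t gives X_t = x_0 * exp(-theta t) + sigma * int_0^t exp(-theta (t-s)) dB_s for any initial x_0. The Itô integral has variance (by the Itô isometry) sigma^2 * int_0^t exp(-2 theta (t - s)) ds = sigma^2 * (1 - exp(-2 theta t)) / (2 theta), independent of x_0.
With theta = 3, sigma = 7/4:
  Var(X_t) = (7/4)^2 * (1 - exp(-2*3 t)) / (2 * 3) = 49/96 - 49*exp(-6*t)/96.
As t -> infinity, exp(-2*3 t) -> 0, so the stationary variance is sigma^2 / (2 theta) = 49/96.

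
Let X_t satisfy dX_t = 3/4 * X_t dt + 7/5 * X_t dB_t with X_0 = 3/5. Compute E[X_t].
E[X_t] = 3*exp(3*t/4)/5

For GBM dX = mu X dt + sigma X dB with X_0 = x_0, apply Itô to Y = log X: dY = (mu - sigma^2/2) dt + sigma dB, so Y_t = log(x_0) + (mu - sigma^2/2) t + sigma B_t and hence X_t = x_0 * exp((mu - sigma^2/2) t + sigma B_t).
With mu = 3/4, sigma = 7/5, x_0 = 3/5, this gives:
  X_t = 3/5 * exp((-23/100) * t + (7/5) * B_t).
Since sigma*B_t ~ Normal(0, sigma^2 t), E[exp(sigma*B_t)] = exp(sigma^2 t / 2); so E[X_t] = x_0 * exp((mu - sigma^2/2) t) * exp(sigma^2 t / 2) = x_0 * exp(mu t) = 3*exp(3*t/4)/5.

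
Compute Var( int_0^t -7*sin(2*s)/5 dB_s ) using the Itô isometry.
Var = 49*t/50 - 49*sin(4*t)/200

The Itô integral of a deterministic integrand f(s) has mean 0 because each increment f(s) * (B_{s+ds} - B_s) has mean 0. By the Itô isometry:
  Var( int_0^t f(s) dB_s ) = E[ (int_0^t f(s) dB_s)^2 ] = int_0^t f(s)^2 ds.
Here f(s) = -7*sin(2*s)/5, so f(s)^2 = 49*sin(2*s)^2/25. Integrate:
  int_0^t (49*sin(2*s)^2/25) ds = 49*t/50 - 49*sin(4*t)/200.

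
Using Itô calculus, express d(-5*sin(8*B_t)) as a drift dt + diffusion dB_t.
d(-5*sin(8*B_t)) = (160*sin(8*B_t)) dt + (-40*cos(8*B_t)) dB_t

Itô's formula for f(B_t) gives d f(B_t) = f'(B_t) dB_t + (1/2) f''(B_t) dt. Compute derivatives of f(x) = -5*sin(8*x):
  f'(x)  = -40*cos(8*x)
  f''(x) = 320*sin(8*x)
Substitute x = B_t and multiply the f'' term by 1/2:
  drift     = (1/2) * (320*sin(8*x)) evaluated at B_t = 160*sin(8*B_t)
  diffusion = (-40*cos(8*x)) evaluated at B_t = -40*cos(8*B_t)
Therefore d(-5*sin(8*B_t)) = (160*sin(8*B_t)) dt + (-40*cos(8*B_t)) dB_t.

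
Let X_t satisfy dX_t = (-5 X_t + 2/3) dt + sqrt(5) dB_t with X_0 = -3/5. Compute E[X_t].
E[X_t] = 2/15 - 11*exp(-5*t)/15

Taking expectations and using E[dB_t] = 0, the mean m(t) = E[X_t] satisfies the ODE m'(t) = a m(t) + b with m(0) = x_0. With a = -5, b = 2/3, x_0 = -3/5, the solution is
  m(t) = x_0 * exp(a t) + (b/a) * (exp(a t) - 1)
       = (-3/5) * exp((-5) t) + ((2/3)/(-5)) * (exp((-5) t) - 1)
       = 2/15 - 11*exp(-5*t)/15.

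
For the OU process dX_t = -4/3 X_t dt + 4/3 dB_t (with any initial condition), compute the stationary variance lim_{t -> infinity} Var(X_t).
lim Var(X_t) = 2/3

The OU SDE dX = -theta X dt + sigma dB admits the integrating factor exp(theta t): d(exp(theta t) X_t) = sigma exp(theta t) dB_t. Integrating from 0 to t gives X_t = x_0 * exp(-theta t) + sigma * int_0^t exp(-theta (t-s)) dB_s for any initial x_0. The Itô integral has variance (by the Itô isometry) sigma^2 * int_0^t exp(-2 theta (t - s)) ds = sigma^2 * (1 - exp(-2 theta t)) / (2 theta), independent of x_0.
With theta = 4/3, sigma = 4/3:
  Var(X_t) = (4/3)^2 * (1 - exp(-2*4/3 t)) / (2 * 4/3) = 2/3 - 2*exp(-8*t/3)/3.
As t -> infinity, exp(-2*4/3 t) -> 0, so the stationary variance is sigma^2 / (2 theta) = 2/3.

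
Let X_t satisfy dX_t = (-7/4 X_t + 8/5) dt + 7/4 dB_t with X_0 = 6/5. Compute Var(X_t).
Var(X_t) = 7/8 - 7*exp(-7*t/2)/8

The variance V(t) = Var(X_t) satisfies V'(t) = 2 a V(t) + c^2 with V(0) = 0 (drift coefficient is linear in X, diffusion is constant). With a = -7/4, c = 7/4, the solution is
  V(t) = (c^2 / (2 a)) * (exp(2 a t) - 1)
       = ((7/4)^2 / (2*(-7/4))) * (exp((-7/2) t) - 1)
       = 7/8 - 7*exp(-7*t/2)/8.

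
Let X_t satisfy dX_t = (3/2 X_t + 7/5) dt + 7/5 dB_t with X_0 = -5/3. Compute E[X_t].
E[X_t] = -11*exp(3*t/2)/15 - 14/15

Taking expectations and using E[dB_t] = 0, the mean m(t) = E[X_t] satisfies the ODE m'(t) = a m(t) + b with m(0) = x_0. With a = 3/2, b = 7/5, x_0 = -5/3, the solution is
  m(t) = x_0 * exp(a t) + (b/a) * (exp(a t) - 1)
       = (-5/3) * exp((3/2) t) + ((7/5)/(3/2)) * (exp((3/2) t) - 1)
       = -11*exp(3*t/2)/15 - 14/15.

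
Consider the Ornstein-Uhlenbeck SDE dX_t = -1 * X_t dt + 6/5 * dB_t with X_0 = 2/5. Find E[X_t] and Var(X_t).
E[X_t] = 2*exp(-t)/5; Var(X_t) = 18/25 - 18*exp(-2*t)/25

The OU SDE dX = -theta X dt + sigma dB admits the integrating factor exp(theta t): d(exp(theta t) X_t) = sigma exp(theta t) dB_t. Integrating from 0 to t:
  X_t = x_0 * exp(-theta t) + sigma * int_0^t exp(-theta (t-s)) dB_s.
The Itô integral has mean 0 and (by the Itô isometry) variance sigma^2 * int_0^t exp(-2 theta (t - s)) ds = sigma^2 * (1 - exp(-2 theta t)) / (2 theta).
With theta = 1, sigma = 6/5, x_0 = 2/5:
  E[X_t] = 2/5 * exp(-1 t) = 2*exp(-t)/5
  Var(X_t) = (6/5)^2 * (1 - exp(-2*1 t)) / (2 * 1) = 18/25 - 18*exp(-2*t)/25.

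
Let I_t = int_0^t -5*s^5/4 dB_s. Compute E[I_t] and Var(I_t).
E[I_t] = 0; Var(I_t) = 25*t^11/176

The Itô integral of a deterministic integrand f(s) has mean 0 because each increment f(s) * (B_{s+ds} - B_s) has mean 0. By the Itô isometry:
  Var( int_0^t f(s) dB_s ) = E[ (int_0^t f(s) dB_s)^2 ] = int_0^t f(s)^2 ds.
Here f(s) = -5*s^5/4, so f(s)^2 = 25*s^10/16. Integrate:
  int_0^t (25*s^10/16) ds = 25*t^11/176.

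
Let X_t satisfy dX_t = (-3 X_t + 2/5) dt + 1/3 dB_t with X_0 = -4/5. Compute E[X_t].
E[X_t] = 2/15 - 14*exp(-3*t)/15

Taking expectations and using E[dB_t] = 0, the mean m(t) = E[X_t] satisfies the ODE m'(t) = a m(t) + b with m(0) = x_0. With a = -3, b = 2/5, x_0 = -4/5, the solution is
  m(t) = x_0 * exp(a t) + (b/a) * (exp(a t) - 1)
       = (-4/5) * exp((-3) t) + ((2/5)/(-3)) * (exp((-3) t) - 1)
       = 2/15 - 14*exp(-3*t)/15.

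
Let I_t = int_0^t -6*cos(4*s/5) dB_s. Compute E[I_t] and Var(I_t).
E[I_t] = 0; Var(I_t) = 18*t + 45*sin(4*t/5)*cos(4*t/5)/2

The Itô integral of a deterministic integrand f(s) has mean 0 because each increment f(s) * (B_{s+ds} - B_s) has mean 0. By the Itô isometry:
  Var( int_0^t f(s) dB_s ) = E[ (int_0^t f(s) dB_s)^2 ] = int_0^t f(s)^2 ds.
Here f(s) = -6*cos(4*s/5), so f(s)^2 = 36*cos(4*s/5)^2. Integrate:
  int_0^t (36*cos(4*s/5)^2) ds = 18*t + 45*sin(4*t/5)*cos(4*t/5)/2.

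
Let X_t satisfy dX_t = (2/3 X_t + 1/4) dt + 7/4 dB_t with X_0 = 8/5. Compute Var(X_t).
Var(X_t) = 147*exp(4*t/3)/64 - 147/64

The variance V(t) = Var(X_t) satisfies V'(t) = 2 a V(t) + c^2 with V(0) = 0 (drift coefficient is linear in X, diffusion is constant). With a = 2/3, c = 7/4, the solution is
  V(t) = (c^2 / (2 a)) * (exp(2 a t) - 1)
       = ((7/4)^2 / (2*(2/3))) * (exp((4/3) t) - 1)
       = 147*exp(4*t/3)/64 - 147/64.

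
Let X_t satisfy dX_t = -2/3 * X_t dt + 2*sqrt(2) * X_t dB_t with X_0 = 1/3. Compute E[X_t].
E[X_t] = exp(-2*t/3)/3

For GBM dX = mu X dt + sigma X dB with X_0 = x_0, apply Itô to Y = log X: dY = (mu - sigma^2/2) dt + sigma dB, so Y_t = log(x_0) + (mu - sigma^2/2) t + sigma B_t and hence X_t = x_0 * exp((mu - sigma^2/2) t + sigma B_t).
With mu = -2/3, sigma = 2*sqrt(2), x_0 = 1/3, this gives:
  X_t = 1/3 * exp((-14/3) * t + (2*sqrt(2)) * B_t).
Since sigma*B_t ~ Normal(0, sigma^2 t), E[exp(sigma*B_t)] = exp(sigma^2 t / 2); so E[X_t] = x_0 * exp((mu - sigma^2/2) t) * exp(sigma^2 t / 2) = x_0 * exp(mu t) = exp(-2*t/3)/3.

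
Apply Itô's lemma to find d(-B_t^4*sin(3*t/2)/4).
d(-B_t^4*sin(3*t/2)/4) = (-3*B_t^2*(B_t^2*cos(3*t/2) + 4*sin(3*t/2))/8) dt + (-B_t^3*sin(3*t/2)) dB_t

Itô's formula for f(t, x): d f(t, B_t) = (f_t + (1/2) f_xx) dt + f_x dB_t. Compute partials of f(t, x) = -x^4*sin(3*t/2)/4:
  f_t(t,x)  = -3*x^4*cos(3*t/2)/8
  f_x(t,x)  = -x^3*sin(3*t/2)
  f_xx(t,x) = -3*x^2*sin(3*t/2)
Assemble drift = f_t + (1/2) f_xx = -3*x^2*(x^2*cos(3*t/2) + 4*sin(3*t/2))/8 and diffusion = f_x = -x^3*sin(3*t/2). Substituting x = B_t:
  d(-B_t^4*sin(3*t/2)/4) = (-3*B_t^2*(B_t^2*cos(3*t/2) + 4*sin(3*t/2))/8) dt + (-B_t^3*sin(3*t/2)) dB_t.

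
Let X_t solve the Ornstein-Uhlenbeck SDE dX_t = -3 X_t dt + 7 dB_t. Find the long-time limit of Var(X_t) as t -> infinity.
lim Var(X_t) = 49/6

The OU SDE dX = -theta X dt + sigma dB admits the integrating factor exp(theta t): d(exp(theta t) X_t) = sigma exp(theta t) dB_t. Integrating from 0 to t gives X_t = x_0 * exp(-theta t) + sigma * int_0^t exp(-theta (t-s)) dB_s for any initial x_0. The Itô integral has variance (by the Itô isometry) sigma^2 * int_0^t exp(-2 theta (t - s)) ds = sigma^2 * (1 - exp(-2 theta t)) / (2 theta), independent of x_0.
With theta = 3, sigma = 7:
  Var(X_t) = (7)^2 * (1 - exp(-2*3 t)) / (2 * 3) = 49/6 - 49*exp(-6*t)/6.
As t -> infinity, exp(-2*3 t) -> 0, so the stationary variance is sigma^2 / (2 theta) = 49/6.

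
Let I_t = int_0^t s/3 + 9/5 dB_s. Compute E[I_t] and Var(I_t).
E[I_t] = 0; Var(I_t) = t*(25*t^2 + 405*t + 2187)/675

The Itô integral of a deterministic integrand f(s) has mean 0 because each increment f(s) * (B_{s+ds} - B_s) has mean 0. By the Itô isometry:
  Var( int_0^t f(s) dB_s ) = E[ (int_0^t f(s) dB_s)^2 ] = int_0^t f(s)^2 ds.
Here f(s) = s/3 + 9/5, so f(s)^2 = (5*s + 27)^2/225. Integrate:
  int_0^t ((5*s + 27)^2/225) ds = t*(25*t^2 + 405*t + 2187)/675.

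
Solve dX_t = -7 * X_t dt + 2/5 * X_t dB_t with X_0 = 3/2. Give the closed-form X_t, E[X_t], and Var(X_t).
X_t = 3/2 * exp((-177/25) t + (2/5) B_t); E[X_t] = 3*exp(-7*t)/2; Var(X_t) = (9*exp(4*t/25) - 9)*exp(-14*t)/4

For GBM dX = mu X dt + sigma X dB with X_0 = x_0, apply Itô to Y = log X: dY = (mu - sigma^2/2) dt + sigma dB, so Y_t = log(x_0) + (mu - sigma^2/2) t + sigma B_t and hence X_t = x_0 * exp((mu - sigma^2/2) t + sigma B_t).
With mu = -7, sigma = 2/5, x_0 = 3/2, this gives:
  X_t = 3/2 * exp((-177/25) * t + (2/5) * B_t).
Since sigma*B_t ~ Normal(0, sigma^2 t), E[exp(sigma*B_t)] = exp(sigma^2 t / 2); so E[X_t] = x_0 * exp((mu - sigma^2/2) t) * exp(sigma^2 t / 2) = x_0 * exp(mu t) = 3*exp(-7*t)/2.
Var(X_t) = E[X_t^2] - (E[X_t])^2 = x_0^2 * exp(2 mu t) * (exp(sigma^2 t) - 1) = (9*exp(4*t/25) - 9)*exp(-14*t)/4.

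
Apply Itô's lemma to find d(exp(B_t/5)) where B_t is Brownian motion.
d(exp(B_t/5)) = (exp(B_t/5)/50) dt + (exp(B_t/5)/5) dB_t

Itô's formula for f(B_t) gives d f(B_t) = f'(B_t) dB_t + (1/2) f''(B_t) dt. Compute derivatives of f(x) = exp(x/5):
  f'(x)  = exp(x/5)/5
  f''(x) = exp(x/5)/25
Substitute x = B_t and multiply the f'' term by 1/2:
  drift     = (1/2) * (exp(x/5)/25) evaluated at B_t = exp(B_t/5)/50
  diffusion = (exp(x/5)/5) evaluated at B_t = exp(B_t/5)/5
Therefore d(exp(B_t/5)) = (exp(B_t/5)/50) dt + (exp(B_t/5)/5) dB_t.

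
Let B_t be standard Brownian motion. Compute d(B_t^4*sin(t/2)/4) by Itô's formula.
d(B_t^4*sin(t/2)/4) = (B_t^2*(B_t^2*cos(t/2) + 12*sin(t/2))/8) dt + (B_t^3*sin(t/2)) dB_t

Itô's formula for f(t, x): d f(t, B_t) = (f_t + (1/2) f_xx) dt + f_x dB_t. Compute partials of f(t, x) = x^4*sin(t/2)/4:
  f_t(t,x)  = x^4*cos(t/2)/8
  f_x(t,x)  = x^3*sin(t/2)
  f_xx(t,x) = 3*x^2*sin(t/2)
Assemble drift = f_t + (1/2) f_xx = x^2*(x^2*cos(t/2) + 12*sin(t/2))/8 and diffusion = f_x = x^3*sin(t/2). Substituting x = B_t:
  d(B_t^4*sin(t/2)/4) = (B_t^2*(B_t^2*cos(t/2) + 12*sin(t/2))/8) dt + (B_t^3*sin(t/2)) dB_t.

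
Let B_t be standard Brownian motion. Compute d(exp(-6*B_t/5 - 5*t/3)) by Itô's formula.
d(exp(-6*B_t/5 - 5*t/3)) = (-71*exp(-6*B_t/5 - 5*t/3)/75) dt + (-6*exp(-6*B_t/5 - 5*t/3)/5) dB_t

Itô's formula for f(t, x): d f(t, B_t) = (f_t + (1/2) f_xx) dt + f_x dB_t. Compute partials of f(t, x) = exp(-5*t/3 - 6*x/5):
  f_t(t,x)  = -5*exp(-5*t/3 - 6*x/5)/3
  f_x(t,x)  = -6*exp(-5*t/3 - 6*x/5)/5
  f_xx(t,x) = 36*exp(-5*t/3 - 6*x/5)/25
Assemble drift = f_t + (1/2) f_xx = -71*exp(-5*t/3 - 6*x/5)/75 and diffusion = f_x = -6*exp(-5*t/3 - 6*x/5)/5. Substituting x = B_t:
  d(exp(-6*B_t/5 - 5*t/3)) = (-71*exp(-6*B_t/5 - 5*t/3)/75) dt + (-6*exp(-6*B_t/5 - 5*t/3)/5) dB_t.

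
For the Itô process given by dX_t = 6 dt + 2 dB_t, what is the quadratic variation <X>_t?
<X>_t = 4*t

For an Itô process dX_t = a(t) dt + b(t) dB_t, the quadratic variation is <X>_t = int_0^t b(s)^2 ds (the drift term does not contribute). Here b(s) = 2, so
  b(s)^2 = 4.
Integrating from 0 to t:
  <X>_t = int_0^t (4) ds = 4*t.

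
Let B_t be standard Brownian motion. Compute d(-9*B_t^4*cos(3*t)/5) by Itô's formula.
d(-9*B_t^4*cos(3*t)/5) = (27*B_t^2*(B_t^2*sin(3*t) - 2*cos(3*t))/5) dt + (-36*B_t^3*cos(3*t)/5) dB_t

Itô's formula for f(t, x): d f(t, B_t) = (f_t + (1/2) f_xx) dt + f_x dB_t. Compute partials of f(t, x) = -9*x^4*cos(3*t)/5:
  f_t(t,x)  = 27*x^4*sin(3*t)/5
  f_x(t,x)  = -36*x^3*cos(3*t)/5
  f_xx(t,x) = -108*x^2*cos(3*t)/5
Assemble drift = f_t + (1/2) f_xx = 27*x^2*(x^2*sin(3*t) - 2*cos(3*t))/5 and diffusion = f_x = -36*x^3*cos(3*t)/5. Substituting x = B_t:
  d(-9*B_t^4*cos(3*t)/5) = (27*B_t^2*(B_t^2*sin(3*t) - 2*cos(3*t))/5) dt + (-36*B_t^3*cos(3*t)/5) dB_t.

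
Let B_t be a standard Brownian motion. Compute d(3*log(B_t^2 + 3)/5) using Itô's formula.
d(3*log(B_t^2 + 3)/5) = (3*(3 - B_t^2)/(5*(B_t^2 + 3)^2)) dt + (6*B_t/(5*(B_t^2 + 3))) dB_t

Itô's formula for f(B_t) gives d f(B_t) = f'(B_t) dB_t + (1/2) f''(B_t) dt. Compute derivatives of f(x) = 3*log(x^2 + 3)/5:
  f'(x)  = 6*x/(5*(x^2 + 3))
  f''(x) = 6*(3 - x^2)/(5*(x^2 + 3)^2)
Substitute x = B_t and multiply the f'' term by 1/2:
  drift     = (1/2) * (6*(3 - x^2)/(5*(x^2 + 3)^2)) evaluated at B_t = 3*(3 - B_t^2)/(5*(B_t^2 + 3)^2)
  diffusion = (6*x/(5*(x^2 + 3))) evaluated at B_t = 6*B_t/(5*(B_t^2 + 3))
Therefore d(3*log(B_t^2 + 3)/5) = (3*(3 - B_t^2)/(5*(B_t^2 + 3)^2)) dt + (6*B_t/(5*(B_t^2 + 3))) dB_t.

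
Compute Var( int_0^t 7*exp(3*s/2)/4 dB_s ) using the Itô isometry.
Var = 49*exp(3*t)/48 - 49/48

The Itô integral of a deterministic integrand f(s) has mean 0 because each increment f(s) * (B_{s+ds} - B_s) has mean 0. By the Itô isometry:
  Var( int_0^t f(s) dB_s ) = E[ (int_0^t f(s) dB_s)^2 ] = int_0^t f(s)^2 ds.
Here f(s) = 7*exp(3*s/2)/4, so f(s)^2 = 49*exp(3*s)/16. Integrate:
  int_0^t (49*exp(3*s)/16) ds = 49*exp(3*t)/48 - 49/48.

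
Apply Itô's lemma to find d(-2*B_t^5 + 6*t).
d(-2*B_t^5 + 6*t) = (6 - 20*B_t^3) dt + (-10*B_t^4) dB_t

Itô's formula for f(t, x): d f(t, B_t) = (f_t + (1/2) f_xx) dt + f_x dB_t. Compute partials of f(t, x) = 6*t - 2*x^5:
  f_t(t,x)  = 6
  f_x(t,x)  = -10*x^4
  f_xx(t,x) = -40*x^3
Assemble drift = f_t + (1/2) f_xx = 6 - 20*x^3 and diffusion = f_x = -10*x^4. Substituting x = B_t:
  d(-2*B_t^5 + 6*t) = (6 - 20*B_t^3) dt + (-10*B_t^4) dB_t.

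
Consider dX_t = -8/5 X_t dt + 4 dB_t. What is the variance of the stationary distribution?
lim Var(X_t) = 5

The OU SDE dX = -theta X dt + sigma dB admits the integrating factor exp(theta t): d(exp(theta t) X_t) = sigma exp(theta t) dB_t. Integrating from 0 to t gives X_t = x_0 * exp(-theta t) + sigma * int_0^t exp(-theta (t-s)) dB_s for any initial x_0. The Itô integral has variance (by the Itô isometry) sigma^2 * int_0^t exp(-2 theta (t - s)) ds = sigma^2 * (1 - exp(-2 theta t)) / (2 theta), independent of x_0.
With theta = 8/5, sigma = 4:
  Var(X_t) = (4)^2 * (1 - exp(-2*8/5 t)) / (2 * 8/5) = 5 - 5*exp(-16*t/5).
As t -> infinity, exp(-2*8/5 t) -> 0, so the stationary variance is sigma^2 / (2 theta) = 5.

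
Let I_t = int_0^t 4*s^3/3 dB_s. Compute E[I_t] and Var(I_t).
E[I_t] = 0; Var(I_t) = 16*t^7/63

The Itô integral of a deterministic integrand f(s) has mean 0 because each increment f(s) * (B_{s+ds} - B_s) has mean 0. By the Itô isometry:
  Var( int_0^t f(s) dB_s ) = E[ (int_0^t f(s) dB_s)^2 ] = int_0^t f(s)^2 ds.
Here f(s) = 4*s^3/3, so f(s)^2 = 16*s^6/9. Integrate:
  int_0^t (16*s^6/9) ds = 16*t^7/63.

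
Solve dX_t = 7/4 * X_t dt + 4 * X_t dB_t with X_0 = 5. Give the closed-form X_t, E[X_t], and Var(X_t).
X_t = 5 * exp((-25/4) t + (4) B_t); E[X_t] = 5*exp(7*t/4); Var(X_t) = 25*(exp(16*t) - 1)*exp(7*t/2)

For GBM dX = mu X dt + sigma X dB with X_0 = x_0, apply Itô to Y = log X: dY = (mu - sigma^2/2) dt + sigma dB, so Y_t = log(x_0) + (mu - sigma^2/2) t + sigma B_t and hence X_t = x_0 * exp((mu - sigma^2/2) t + sigma B_t).
With mu = 7/4, sigma = 4, x_0 = 5, this gives:
  X_t = 5 * exp((-25/4) * t + (4) * B_t).
Since sigma*B_t ~ Normal(0, sigma^2 t), E[exp(sigma*B_t)] = exp(sigma^2 t / 2); so E[X_t] = x_0 * exp((mu - sigma^2/2) t) * exp(sigma^2 t / 2) = x_0 * exp(mu t) = 5*exp(7*t/4).
Var(X_t) = E[X_t^2] - (E[X_t])^2 = x_0^2 * exp(2 mu t) * (exp(sigma^2 t) - 1) = 25*(exp(16*t) - 1)*exp(7*t/2).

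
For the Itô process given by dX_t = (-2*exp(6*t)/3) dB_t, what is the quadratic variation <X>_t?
<X>_t = exp(12*t)/27 - 1/27

For an Itô process dX_t = a(t) dt + b(t) dB_t, the quadratic variation is <X>_t = int_0^t b(s)^2 ds (the drift term does not contribute). Here b(s) = -2*exp(6*s)/3, so
  b(s)^2 = 4*exp(12*s)/9.
Integrating from 0 to t:
  <X>_t = int_0^t (4*exp(12*s)/9) ds = exp(12*t)/27 - 1/27.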